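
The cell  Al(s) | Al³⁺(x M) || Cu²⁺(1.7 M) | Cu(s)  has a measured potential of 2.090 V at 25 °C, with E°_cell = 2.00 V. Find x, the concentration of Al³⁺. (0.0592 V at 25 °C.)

6.1 × 10^-5 M

From the Nernst equation, log Q = n(E° − E)/0.0592 = 6(2.00 − 2.090)/0.0592 = -9.122, so Q = 7.56 × 10^-10.
With Q = [Al³⁺]^2/[Cu²⁺]^3 and the known concentrations, [Al³⁺]^2 in the numerator gives [Al³⁺] = 6.1 × 10^-5 M.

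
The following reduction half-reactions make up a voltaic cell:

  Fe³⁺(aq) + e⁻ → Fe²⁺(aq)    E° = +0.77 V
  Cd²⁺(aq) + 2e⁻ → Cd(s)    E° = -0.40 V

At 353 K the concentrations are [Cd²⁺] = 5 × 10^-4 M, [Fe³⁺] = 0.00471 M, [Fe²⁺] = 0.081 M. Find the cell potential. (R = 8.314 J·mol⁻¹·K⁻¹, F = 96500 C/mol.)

1.20 V

The Fe³⁺/Fe²⁺ couple has the higher reduction potential and acts as the cathode, so E°_cell = +0.77 − (-0.40) = 1.17 V.
Balancing electrons gives n = 2; the reaction quotient is Q = [Cd²⁺]·[Fe²⁺]^2/[Fe³⁺]^2 = 0.148.
E = E° − (RT/nF) ln Q = 1.17 − (8.314×353)/(2×96500) × (-1.911) = 1.170 + 0.029 = 1.199 V.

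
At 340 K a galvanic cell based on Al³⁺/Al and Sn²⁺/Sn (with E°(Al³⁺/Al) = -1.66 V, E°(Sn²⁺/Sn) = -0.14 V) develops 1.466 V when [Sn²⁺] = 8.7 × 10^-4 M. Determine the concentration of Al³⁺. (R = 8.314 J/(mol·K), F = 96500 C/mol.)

0.0065 M

From the Nernst equation, ln Q = nF(E° − E)/RT = 6×96500×(1.52 − 1.466)/(8.314×340) = 11.061, so Q = 6.36 × 10^4.
With Q = [Al³⁺]^2/[Sn²⁺]^3 and the known concentrations, [Al³⁺]^2 in the numerator gives [Al³⁺] = 0.0065 M.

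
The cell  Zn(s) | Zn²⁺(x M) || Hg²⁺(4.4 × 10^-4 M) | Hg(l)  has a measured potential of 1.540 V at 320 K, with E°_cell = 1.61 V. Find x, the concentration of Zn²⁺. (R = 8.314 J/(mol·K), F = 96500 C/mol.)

0.071 M

From the Nernst equation, ln Q = nF(E° − E)/RT = 2×96500×(1.61 − 1.540)/(8.314×320) = 5.078, so Q = 160.
With Q = [Zn²⁺]/[Hg²⁺] and the known concentrations, [Zn²⁺] in the numerator gives [Zn²⁺] = 0.071 M.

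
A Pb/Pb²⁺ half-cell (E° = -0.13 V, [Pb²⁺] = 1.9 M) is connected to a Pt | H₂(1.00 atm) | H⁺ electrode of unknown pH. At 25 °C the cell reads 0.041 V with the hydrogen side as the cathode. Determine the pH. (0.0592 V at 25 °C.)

pH = 1.36

E°_cell = 0.13 V and n = 2.
log Q = n(E° − E)/0.0592 = 2×(0.13 − 0.041)/0.0592 = 3.007.
With Q = [Pb²⁺]·P(H₂) / [H⁺]^2, solving for [H⁺] gives log[H⁺] = -1.364, so pH = 1.36.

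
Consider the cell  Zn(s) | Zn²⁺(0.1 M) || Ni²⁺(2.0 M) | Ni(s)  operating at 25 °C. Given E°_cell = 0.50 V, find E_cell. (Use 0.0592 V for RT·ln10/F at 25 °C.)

Balancing electrons gives n = 2; the reaction quotient is Q = [Zn²⁺]/[Ni²⁺] = 0.0500.
At 25 °C, E = E° − (0.0592/n) log Q = 0.50 − (0.0592/2)(-1.301) = 0.500 + 0.039 = 0.539 V.

0.539 V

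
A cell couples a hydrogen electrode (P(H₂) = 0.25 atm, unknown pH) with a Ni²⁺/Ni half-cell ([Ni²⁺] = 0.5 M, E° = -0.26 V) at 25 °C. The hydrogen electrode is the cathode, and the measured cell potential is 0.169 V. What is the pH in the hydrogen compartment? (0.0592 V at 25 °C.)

pH = 1.99

E°_cell = 0.26 V and n = 2.
log Q = n(E° − E)/0.0592 = 2×(0.26 − 0.169)/0.0592 = 3.074.
With Q = [Ni²⁺]·P(H₂) / [H⁺]^2, solving for [H⁺] gives log[H⁺] = -1.989, so pH = 1.99.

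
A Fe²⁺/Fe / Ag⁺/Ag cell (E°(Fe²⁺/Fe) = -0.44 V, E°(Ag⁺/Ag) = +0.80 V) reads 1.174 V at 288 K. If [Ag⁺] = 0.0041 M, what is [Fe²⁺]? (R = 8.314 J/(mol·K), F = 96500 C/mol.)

From the Nernst equation, ln Q = nF(E° − E)/RT = 2×96500×(1.24 − 1.174)/(8.314×288) = 5.320, so Q = 204.
With Q = [Fe²⁺]/[Ag⁺]^2 and the known concentrations, [Fe²⁺] in the numerator gives [Fe²⁺] = 0.0034 M.

0.0034 M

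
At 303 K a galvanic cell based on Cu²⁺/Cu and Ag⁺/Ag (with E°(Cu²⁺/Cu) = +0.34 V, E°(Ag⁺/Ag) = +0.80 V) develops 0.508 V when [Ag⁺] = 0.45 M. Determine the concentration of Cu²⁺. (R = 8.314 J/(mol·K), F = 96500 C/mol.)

From the Nernst equation, ln Q = nF(E° − E)/RT = 2×96500×(0.46 − 0.508)/(8.314×303) = -3.677, so Q = 0.0253.
With Q = [Cu²⁺]/[Ag⁺]^2 and the known concentrations, [Cu²⁺] in the numerator gives [Cu²⁺] = 0.0051 M.

0.0051 M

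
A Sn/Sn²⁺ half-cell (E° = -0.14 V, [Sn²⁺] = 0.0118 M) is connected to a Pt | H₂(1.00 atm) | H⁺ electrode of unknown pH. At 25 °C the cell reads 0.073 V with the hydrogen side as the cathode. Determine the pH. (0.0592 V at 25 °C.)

E°_cell = 0.14 V and n = 2.
log Q = n(E° − E)/0.0592 = 2×(0.14 − 0.073)/0.0592 = 2.264.
With Q = [Sn²⁺]·P(H₂) / [H⁺]^2, solving for [H⁺] gives log[H⁺] = -2.096, so pH = 2.10.

pH = 2.10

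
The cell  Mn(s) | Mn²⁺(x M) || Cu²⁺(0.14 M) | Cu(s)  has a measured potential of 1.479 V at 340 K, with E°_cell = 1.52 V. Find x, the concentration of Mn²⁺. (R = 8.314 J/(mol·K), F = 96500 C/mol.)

2.3 M

From the Nernst equation, ln Q = nF(E° − E)/RT = 2×96500×(1.52 − 1.479)/(8.314×340) = 2.799, so Q = 16.4.
With Q = [Mn²⁺]/[Cu²⁺] and the known concentrations, [Mn²⁺] in the numerator gives [Mn²⁺] = 2.3 M.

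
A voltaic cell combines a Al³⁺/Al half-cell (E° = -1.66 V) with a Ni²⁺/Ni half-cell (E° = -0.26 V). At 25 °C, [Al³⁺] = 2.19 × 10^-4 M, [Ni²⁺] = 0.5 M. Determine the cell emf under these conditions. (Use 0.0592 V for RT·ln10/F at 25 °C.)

The Ni²⁺/Ni couple has the higher reduction potential and acts as the cathode, so E°_cell = -0.26 − (-1.66) = 1.40 V.
Balancing electrons gives n = 6; the reaction quotient is Q = [Al³⁺]^2/[Ni²⁺]^3 = 3.84 × 10^-7.
At 25 °C, E = E° − (0.0592/n) log Q = 1.40 − (0.0592/6)(-6.416) = 1.400 + 0.063 = 1.463 V.

1.46 V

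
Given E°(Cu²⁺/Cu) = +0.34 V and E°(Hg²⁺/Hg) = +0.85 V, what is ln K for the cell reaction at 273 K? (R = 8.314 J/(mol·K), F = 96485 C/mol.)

ln K = 43.4

E°_cell = +0.85 − (+0.34) = 0.51 V, with n = 2 electrons transferred.
At equilibrium E = 0, so the Nernst equation gives ln K = nFE°/RT = (2)(96485)(0.51)/((8.314)(273)) = 43.36.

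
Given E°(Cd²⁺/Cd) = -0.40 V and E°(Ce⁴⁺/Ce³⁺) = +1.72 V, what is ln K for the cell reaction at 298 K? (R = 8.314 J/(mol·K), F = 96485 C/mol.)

E°_cell = +1.72 − (-0.40) = 2.12 V, with n = 2 electrons transferred.
At equilibrium E = 0, so the Nernst equation gives ln K = nFE°/RT = (2)(96485)(2.12)/((8.314)(298)) = 165.12.

ln K = 165.1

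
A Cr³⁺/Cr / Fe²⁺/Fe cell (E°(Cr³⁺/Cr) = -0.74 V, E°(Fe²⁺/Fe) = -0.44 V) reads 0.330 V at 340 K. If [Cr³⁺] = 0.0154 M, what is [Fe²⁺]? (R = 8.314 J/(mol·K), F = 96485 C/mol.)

From the Nernst equation, ln Q = nF(E° − E)/RT = 6×96485×(0.30 − 0.330)/(8.314×340) = -6.144, so Q = 0.00215.
With Q = [Cr³⁺]^2/[Fe²⁺]^3 and the known concentrations, [Fe²⁺]^3 in the denominator gives [Fe²⁺] = 0.48 M.

0.48 M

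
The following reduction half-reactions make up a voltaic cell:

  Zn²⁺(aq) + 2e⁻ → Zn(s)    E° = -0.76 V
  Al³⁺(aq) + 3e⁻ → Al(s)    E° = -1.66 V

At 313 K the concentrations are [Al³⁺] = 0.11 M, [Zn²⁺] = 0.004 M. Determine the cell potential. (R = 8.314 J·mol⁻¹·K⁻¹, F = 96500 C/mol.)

The Zn²⁺/Zn couple has the higher reduction potential and acts as the cathode, so E°_cell = -0.76 − (-1.66) = 0.90 V.
Balancing electrons gives n = 6; the reaction quotient is Q = [Al³⁺]^2/[Zn²⁺]^3 = 1.89 × 10^5.
E = E° − (RT/nF) ln Q = 0.90 − (8.314×313)/(6×96500) × (12.150) = 0.900 − 0.055 = 0.845 V.

0.845 V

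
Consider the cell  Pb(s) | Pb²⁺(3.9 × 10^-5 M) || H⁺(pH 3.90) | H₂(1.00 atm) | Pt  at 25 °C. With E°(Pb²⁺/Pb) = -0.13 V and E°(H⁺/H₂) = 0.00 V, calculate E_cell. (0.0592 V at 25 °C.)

The hydrogen couple is the cathode, so E°_cell = 0.13 V; n = 2.
[H⁺] = 10^(−3.90) = 1.3 × 10^-4 M, and Q = [Pb²⁺]·P(H₂) / [H⁺]^2 = 2460.
E = E° − (0.0592/2) log Q = 0.13 − (0.0592/2)(3.391) = 0.030 V.

0.030 V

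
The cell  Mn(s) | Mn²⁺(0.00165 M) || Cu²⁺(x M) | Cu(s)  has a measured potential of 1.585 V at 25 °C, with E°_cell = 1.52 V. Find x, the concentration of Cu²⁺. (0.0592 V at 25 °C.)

0.26 M

From the Nernst equation, log Q = n(E° − E)/0.0592 = 2(1.52 − 1.585)/0.0592 = -2.196, so Q = 0.00637.
With Q = [Mn²⁺]/[Cu²⁺] and the known concentrations, [Cu²⁺] in the denominator gives [Cu²⁺] = 0.26 M.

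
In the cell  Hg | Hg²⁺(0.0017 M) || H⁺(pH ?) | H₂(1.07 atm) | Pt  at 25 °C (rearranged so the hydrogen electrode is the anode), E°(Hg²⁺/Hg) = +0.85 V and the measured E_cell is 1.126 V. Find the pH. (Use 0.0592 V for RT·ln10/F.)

E°_cell = 0.85 V and n = 2.
log Q = n(E° − E)/0.0592 = 2×(0.85 − 1.126)/0.0592 = -9.324.
With Q = [H⁺]^2 / ([Hg²⁺]·P(H₂)), solving for [H⁺] gives log[H⁺] = -6.032, so pH = 6.03.

pH = 6.03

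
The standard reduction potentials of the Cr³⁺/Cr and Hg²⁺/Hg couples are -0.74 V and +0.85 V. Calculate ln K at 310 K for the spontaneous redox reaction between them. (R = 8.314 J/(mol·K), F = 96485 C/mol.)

ln K = 357.1

E°_cell = +0.85 − (-0.74) = 1.59 V, with n = 6 electrons transferred.
At equilibrium E = 0, so the Nernst equation gives ln K = nFE°/RT = (6)(96485)(1.59)/((8.314)(310)) = 357.14.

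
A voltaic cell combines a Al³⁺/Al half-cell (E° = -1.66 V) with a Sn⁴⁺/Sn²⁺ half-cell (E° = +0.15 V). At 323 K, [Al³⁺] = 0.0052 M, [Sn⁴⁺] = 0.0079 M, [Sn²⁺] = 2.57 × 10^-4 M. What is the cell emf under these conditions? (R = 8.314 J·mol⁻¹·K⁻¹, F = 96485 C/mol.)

The Sn⁴⁺/Sn²⁺ couple has the higher reduction potential and acts as the cathode, so E°_cell = +0.15 − (-1.66) = 1.81 V.
Balancing electrons gives n = 6; the reaction quotient is Q = [Al³⁺]^2·[Sn²⁺]^3/[Sn⁴⁺]^3 = 9.31 × 10^-10.
E = E° − (RT/nF) ln Q = 1.81 − (8.314×323)/(6×96485) × (-20.795) = 1.810 + 0.096 = 1.906 V.

1.91 V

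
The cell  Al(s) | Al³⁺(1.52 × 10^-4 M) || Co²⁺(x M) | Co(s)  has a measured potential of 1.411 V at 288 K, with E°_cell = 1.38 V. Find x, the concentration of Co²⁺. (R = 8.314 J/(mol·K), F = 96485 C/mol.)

From the Nernst equation, ln Q = nF(E° − E)/RT = 6×96485×(1.38 − 1.411)/(8.314×288) = -7.495, so Q = 5.56 × 10^-4.
With Q = [Al³⁺]^2/[Co²⁺]^3 and the known concentrations, [Co²⁺]^3 in the denominator gives [Co²⁺] = 0.035 M.

0.035 M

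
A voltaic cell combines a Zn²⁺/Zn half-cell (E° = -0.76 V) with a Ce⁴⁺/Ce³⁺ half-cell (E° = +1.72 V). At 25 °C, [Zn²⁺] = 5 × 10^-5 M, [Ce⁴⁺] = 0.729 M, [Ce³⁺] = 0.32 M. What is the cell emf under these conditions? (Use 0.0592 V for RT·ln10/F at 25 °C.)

The Ce⁴⁺/Ce³⁺ couple has the higher reduction potential and acts as the cathode, so E°_cell = +1.72 − (-0.76) = 2.48 V.
Balancing electrons gives n = 2; the reaction quotient is Q = [Zn²⁺]·[Ce³⁺]^2/[Ce⁴⁺]^2 = 9.63 × 10^-6.
At 25 °C, E = E° − (0.0592/n) log Q = 2.48 − (0.0592/2)(-5.016) = 2.480 + 0.148 = 2.628 V.

2.63 V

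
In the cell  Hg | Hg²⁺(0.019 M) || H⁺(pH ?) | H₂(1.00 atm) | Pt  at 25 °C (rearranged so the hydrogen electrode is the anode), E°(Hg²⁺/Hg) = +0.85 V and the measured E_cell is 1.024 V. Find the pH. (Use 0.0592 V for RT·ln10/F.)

pH = 3.80

E°_cell = 0.85 V and n = 2.
log Q = n(E° − E)/0.0592 = 2×(0.85 − 1.024)/0.0592 = -5.878.
With Q = [H⁺]^2 / ([Hg²⁺]·P(H₂)), solving for [H⁺] gives log[H⁺] = -3.800, so pH = 3.80.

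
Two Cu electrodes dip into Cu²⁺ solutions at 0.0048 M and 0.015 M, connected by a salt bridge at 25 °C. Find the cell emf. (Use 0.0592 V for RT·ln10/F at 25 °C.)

0.015 V

Both half-cells are Cu²⁺/Cu, so E°_cell = 0. The concentrated side is the cathode; the cell reaction moves Cu²⁺ from high to low concentration with n = 2.
Q = [Cu²⁺]_dilute/[Cu²⁺]_conc = 0.0048/0.015 = 0.320.
E = 0 − (0.0592/2) log Q = −(0.0592/2)(-0.495) = 0.0147 V.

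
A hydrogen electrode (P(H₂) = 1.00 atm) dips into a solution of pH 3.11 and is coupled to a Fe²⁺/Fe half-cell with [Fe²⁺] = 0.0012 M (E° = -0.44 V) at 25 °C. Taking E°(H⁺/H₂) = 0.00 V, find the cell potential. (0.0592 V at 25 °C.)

0.34 V

The hydrogen couple is the cathode, so E°_cell = 0.44 V; n = 2.
[H⁺] = 10^(−3.11) = 7.8 × 10^-4 M, and Q = [Fe²⁺]·P(H₂) / [H⁺]^2 = 1990.
E = E° − (0.0592/2) log Q = 0.44 − (0.0592/2)(3.299) = 0.342 V.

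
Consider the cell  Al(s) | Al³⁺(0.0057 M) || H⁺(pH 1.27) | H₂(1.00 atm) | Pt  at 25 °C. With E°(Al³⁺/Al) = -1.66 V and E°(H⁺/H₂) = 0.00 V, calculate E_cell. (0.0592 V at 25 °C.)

1.63 V

The hydrogen couple is the cathode, so E°_cell = 1.66 V; n = 6.
[H⁺] = 10^(−1.27) = 0.054 M, and Q = [Al³⁺]^2·P(H₂)^3 / [H⁺]^6 = 1350.
E = E° − (0.0592/6) log Q = 1.66 − (0.0592/6)(3.132) = 1.629 V.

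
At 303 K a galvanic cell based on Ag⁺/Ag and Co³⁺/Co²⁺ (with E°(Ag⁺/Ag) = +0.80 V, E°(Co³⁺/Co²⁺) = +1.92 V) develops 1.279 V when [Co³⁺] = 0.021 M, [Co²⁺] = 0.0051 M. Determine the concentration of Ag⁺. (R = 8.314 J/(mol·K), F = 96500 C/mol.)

From the Nernst equation, ln Q = nF(E° − E)/RT = 1×96500×(1.12 − 1.279)/(8.314×303) = -6.091, so Q = 0.00226.
With Q = [Ag⁺]·[Co²⁺]/[Co³⁺] and the known concentrations, [Ag⁺] in the numerator gives [Ag⁺] = 0.0093 M.

0.0093 M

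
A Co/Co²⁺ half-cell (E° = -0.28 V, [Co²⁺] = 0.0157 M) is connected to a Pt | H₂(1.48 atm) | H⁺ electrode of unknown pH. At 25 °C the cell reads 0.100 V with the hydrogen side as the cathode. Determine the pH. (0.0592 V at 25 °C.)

E°_cell = 0.28 V and n = 2.
log Q = n(E° − E)/0.0592 = 2×(0.28 − 0.100)/0.0592 = 6.081.
With Q = [Co²⁺]·P(H₂) / [H⁺]^2, solving for [H⁺] gives log[H⁺] = -3.857, so pH = 3.86.

pH = 3.86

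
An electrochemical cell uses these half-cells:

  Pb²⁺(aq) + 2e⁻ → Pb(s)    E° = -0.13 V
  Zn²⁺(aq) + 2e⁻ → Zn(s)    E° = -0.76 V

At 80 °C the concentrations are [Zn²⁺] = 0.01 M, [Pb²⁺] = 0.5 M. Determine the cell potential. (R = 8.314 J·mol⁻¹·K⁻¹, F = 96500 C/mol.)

The Pb²⁺/Pb couple has the higher reduction potential and acts as the cathode, so E°_cell = -0.13 − (-0.76) = 0.63 V.
Balancing electrons gives n = 2; the reaction quotient is Q = [Zn²⁺]/[Pb²⁺] = 0.0200.
E = E° − (RT/nF) ln Q = 0.63 − (8.314×353)/(2×96500) × (-3.912) = 0.630 + 0.059 = 0.689 V.

0.689 V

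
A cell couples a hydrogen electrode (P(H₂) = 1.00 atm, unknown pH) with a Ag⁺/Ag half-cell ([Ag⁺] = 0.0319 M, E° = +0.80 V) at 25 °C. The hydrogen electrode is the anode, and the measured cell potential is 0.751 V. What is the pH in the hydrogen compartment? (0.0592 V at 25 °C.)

E°_cell = 0.80 V and n = 2.
log Q = n(E° − E)/0.0592 = 2×(0.80 − 0.751)/0.0592 = 1.655.
With Q = [H⁺]^2 / ([Ag⁺]^2·P(H₂)), solving for [H⁺] gives log[H⁺] = -0.669, so pH = 0.67.

pH = 0.67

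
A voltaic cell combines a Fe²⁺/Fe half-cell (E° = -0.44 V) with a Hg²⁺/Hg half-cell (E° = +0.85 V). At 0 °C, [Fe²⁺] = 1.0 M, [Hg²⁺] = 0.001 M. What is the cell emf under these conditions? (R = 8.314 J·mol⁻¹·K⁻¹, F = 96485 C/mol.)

The Hg²⁺/Hg couple has the higher reduction potential and acts as the cathode, so E°_cell = +0.85 − (-0.44) = 1.29 V.
Balancing electrons gives n = 2; the reaction quotient is Q = [Fe²⁺]/[Hg²⁺] = 1000.
E = E° − (RT/nF) ln Q = 1.29 − (8.314×273)/(2×96485) × (6.908) = 1.290 − 0.081 = 1.209 V.

1.21 V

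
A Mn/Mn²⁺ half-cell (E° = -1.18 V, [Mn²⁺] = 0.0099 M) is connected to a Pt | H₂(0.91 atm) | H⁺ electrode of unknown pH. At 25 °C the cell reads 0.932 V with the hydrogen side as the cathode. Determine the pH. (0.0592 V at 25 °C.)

E°_cell = 1.18 V and n = 2.
log Q = n(E° − E)/0.0592 = 2×(1.18 − 0.932)/0.0592 = 8.378.
With Q = [Mn²⁺]·P(H₂) / [H⁺]^2, solving for [H⁺] gives log[H⁺] = -5.212, so pH = 5.21.

pH = 5.21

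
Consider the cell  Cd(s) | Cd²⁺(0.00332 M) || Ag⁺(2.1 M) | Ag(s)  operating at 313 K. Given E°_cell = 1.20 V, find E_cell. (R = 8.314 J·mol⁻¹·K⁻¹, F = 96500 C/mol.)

Balancing electrons gives n = 2; the reaction quotient is Q = [Cd²⁺]/[Ag⁺]^2 = 7.53 × 10^-4.
E = E° − (RT/nF) ln Q = 1.20 − (8.314×313)/(2×96500) × (-7.192) = 1.200 + 0.097 = 1.297 V.

1.30 V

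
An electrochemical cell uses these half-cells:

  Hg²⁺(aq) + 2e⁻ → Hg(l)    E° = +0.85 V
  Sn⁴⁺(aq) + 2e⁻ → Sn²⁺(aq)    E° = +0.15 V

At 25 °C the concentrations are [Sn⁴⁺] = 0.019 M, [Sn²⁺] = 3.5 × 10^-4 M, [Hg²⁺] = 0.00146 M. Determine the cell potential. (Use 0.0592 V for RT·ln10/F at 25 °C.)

The Hg²⁺/Hg couple has the higher reduction potential and acts as the cathode, so E°_cell = +0.85 − (+0.15) = 0.70 V.
Balancing electrons gives n = 2; the reaction quotient is Q = [Sn⁴⁺]/([Sn²⁺]·[Hg²⁺]) = 3.72 × 10^4.
At 25 °C, E = E° − (0.0592/n) log Q = 0.70 − (0.0592/2)(4.570) = 0.700 − 0.135 = 0.565 V.

0.565 V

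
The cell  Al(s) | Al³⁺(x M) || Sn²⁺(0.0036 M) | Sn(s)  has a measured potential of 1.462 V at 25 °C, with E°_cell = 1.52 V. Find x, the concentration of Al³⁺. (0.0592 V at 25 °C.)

From the Nernst equation, log Q = n(E° − E)/0.0592 = 6(1.52 − 1.462)/0.0592 = 5.878, so Q = 7.56 × 10^5.
With Q = [Al³⁺]^2/[Sn²⁺]^3 and the known concentrations, [Al³⁺]^2 in the numerator gives [Al³⁺] = 0.19 M.

0.19 M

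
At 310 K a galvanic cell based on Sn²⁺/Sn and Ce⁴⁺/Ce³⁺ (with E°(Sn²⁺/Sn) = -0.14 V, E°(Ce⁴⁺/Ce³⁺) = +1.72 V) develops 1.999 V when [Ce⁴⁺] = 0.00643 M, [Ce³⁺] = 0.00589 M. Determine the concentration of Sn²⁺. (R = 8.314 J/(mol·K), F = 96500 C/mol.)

From the Nernst equation, ln Q = nF(E° − E)/RT = 2×96500×(1.86 − 1.999)/(8.314×310) = -10.409, so Q = 3.02 × 10^-5.
With Q = [Sn²⁺]·[Ce³⁺]^2/[Ce⁴⁺]^2 and the known concentrations, [Sn²⁺] in the numerator gives [Sn²⁺] = 3.6 × 10^-5 M.

3.6 × 10^-5 M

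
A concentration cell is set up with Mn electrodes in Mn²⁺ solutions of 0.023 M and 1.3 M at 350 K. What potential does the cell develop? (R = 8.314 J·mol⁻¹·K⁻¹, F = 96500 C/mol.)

0.061 V

Both half-cells are Mn²⁺/Mn, so E°_cell = 0. The concentrated side is the cathode; the cell reaction moves Mn²⁺ from high to low concentration with n = 2.
Q = [Mn²⁺]_dilute/[Mn²⁺]_conc = 0.023/1.3 = 0.0177.
E = 0 − (RT/nF) ln Q = −((8.314×350)/(2×96500))(-4.035) = 0.0608 V.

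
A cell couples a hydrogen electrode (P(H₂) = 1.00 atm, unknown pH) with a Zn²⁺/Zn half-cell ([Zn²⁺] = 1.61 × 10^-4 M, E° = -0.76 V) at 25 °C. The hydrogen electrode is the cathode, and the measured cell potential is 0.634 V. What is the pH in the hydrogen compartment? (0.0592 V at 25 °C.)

E°_cell = 0.76 V and n = 2.
log Q = n(E° − E)/0.0592 = 2×(0.76 − 0.634)/0.0592 = 4.257.
With Q = [Zn²⁺]·P(H₂) / [H⁺]^2, solving for [H⁺] gives log[H⁺] = -4.025, so pH = 4.02.

pH = 4.02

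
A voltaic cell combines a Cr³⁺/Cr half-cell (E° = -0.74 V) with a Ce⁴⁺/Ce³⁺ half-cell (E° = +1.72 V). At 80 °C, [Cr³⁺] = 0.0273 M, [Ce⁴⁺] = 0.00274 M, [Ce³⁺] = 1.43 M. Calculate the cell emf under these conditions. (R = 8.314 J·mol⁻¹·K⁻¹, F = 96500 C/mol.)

The Ce⁴⁺/Ce³⁺ couple has the higher reduction potential and acts as the cathode, so E°_cell = +1.72 − (-0.74) = 2.46 V.
Balancing electrons gives n = 3; the reaction quotient is Q = [Cr³⁺]·[Ce³⁺]^3/[Ce⁴⁺]^3 = 3.88 × 10^6.
E = E° − (RT/nF) ln Q = 2.46 − (8.314×353)/(3×96500) × (15.172) = 2.460 − 0.154 = 2.306 V.

2.31 V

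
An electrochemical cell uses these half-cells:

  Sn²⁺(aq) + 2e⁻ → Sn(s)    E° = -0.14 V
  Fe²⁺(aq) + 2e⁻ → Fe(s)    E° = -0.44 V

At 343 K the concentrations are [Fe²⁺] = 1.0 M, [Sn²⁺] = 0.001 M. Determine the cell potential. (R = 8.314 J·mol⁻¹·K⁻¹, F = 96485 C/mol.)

0.198 V

The Sn²⁺/Sn couple has the higher reduction potential and acts as the cathode, so E°_cell = -0.14 − (-0.44) = 0.30 V.
Balancing electrons gives n = 2; the reaction quotient is Q = [Fe²⁺]/[Sn²⁺] = 1000.
E = E° − (RT/nF) ln Q = 0.30 − (8.314×343)/(2×96485) × (6.908) = 0.300 − 0.102 = 0.198 V.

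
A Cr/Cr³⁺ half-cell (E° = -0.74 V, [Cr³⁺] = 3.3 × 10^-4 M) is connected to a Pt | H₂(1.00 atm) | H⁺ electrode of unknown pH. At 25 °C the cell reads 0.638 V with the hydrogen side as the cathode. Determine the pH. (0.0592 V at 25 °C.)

pH = 2.88

E°_cell = 0.74 V and n = 6.
log Q = n(E° − E)/0.0592 = 6×(0.74 − 0.638)/0.0592 = 10.338.
With Q = [Cr³⁺]^2·P(H₂)^3 / [H⁺]^6, solving for [H⁺] gives log[H⁺] = -2.883, so pH = 2.88.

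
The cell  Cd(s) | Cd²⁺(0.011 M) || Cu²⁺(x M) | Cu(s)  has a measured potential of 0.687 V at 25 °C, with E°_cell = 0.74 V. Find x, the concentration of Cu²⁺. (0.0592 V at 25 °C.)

From the Nernst equation, log Q = n(E° − E)/0.0592 = 2(0.74 − 0.687)/0.0592 = 1.791, so Q = 61.7.
With Q = [Cd²⁺]/[Cu²⁺] and the known concentrations, [Cu²⁺] in the denominator gives [Cu²⁺] = 1.8 × 10^-4 M.

1.8 × 10^-4 M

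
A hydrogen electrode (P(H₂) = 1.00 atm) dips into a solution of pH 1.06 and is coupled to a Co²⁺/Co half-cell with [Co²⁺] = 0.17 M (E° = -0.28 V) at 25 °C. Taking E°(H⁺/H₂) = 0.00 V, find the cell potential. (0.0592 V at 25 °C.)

The hydrogen couple is the cathode, so E°_cell = 0.28 V; n = 2.
[H⁺] = 10^(−1.06) = 0.087 M, and Q = [Co²⁺]·P(H₂) / [H⁺]^2 = 22.4.
E = E° − (0.0592/2) log Q = 0.28 − (0.0592/2)(1.350) = 0.240 V.

0.24 V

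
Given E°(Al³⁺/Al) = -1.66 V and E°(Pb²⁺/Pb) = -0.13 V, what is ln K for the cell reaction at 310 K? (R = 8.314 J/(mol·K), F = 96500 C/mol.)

ln K = 343.7

E°_cell = -0.13 − (-1.66) = 1.53 V, with n = 6 electrons transferred.
At equilibrium E = 0, so the Nernst equation gives ln K = nFE°/RT = (6)(96500)(1.53)/((8.314)(310)) = 343.71.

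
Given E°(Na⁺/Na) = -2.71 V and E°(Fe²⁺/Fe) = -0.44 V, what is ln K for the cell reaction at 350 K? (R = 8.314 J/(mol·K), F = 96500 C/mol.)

E°_cell = -0.44 − (-2.71) = 2.27 V, with n = 2 electrons transferred.
At equilibrium E = 0, so the Nernst equation gives ln K = nFE°/RT = (2)(96500)(2.27)/((8.314)(350)) = 150.56.

ln K = 150.6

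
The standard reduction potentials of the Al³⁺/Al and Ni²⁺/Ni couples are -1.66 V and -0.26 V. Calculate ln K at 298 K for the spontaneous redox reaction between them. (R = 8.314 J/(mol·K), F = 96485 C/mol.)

ln K = 327.1

E°_cell = -0.26 − (-1.66) = 1.40 V, with n = 6 electrons transferred.
At equilibrium E = 0, so the Nernst equation gives ln K = nFE°/RT = (6)(96485)(1.40)/((8.314)(298)) = 327.12.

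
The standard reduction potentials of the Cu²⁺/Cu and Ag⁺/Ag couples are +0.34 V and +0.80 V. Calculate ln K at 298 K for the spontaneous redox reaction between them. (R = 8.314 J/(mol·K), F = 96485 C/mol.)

E°_cell = +0.80 − (+0.34) = 0.46 V, with n = 2 electrons transferred.
At equilibrium E = 0, so the Nernst equation gives ln K = nFE°/RT = (2)(96485)(0.46)/((8.314)(298)) = 35.83.

ln K = 35.8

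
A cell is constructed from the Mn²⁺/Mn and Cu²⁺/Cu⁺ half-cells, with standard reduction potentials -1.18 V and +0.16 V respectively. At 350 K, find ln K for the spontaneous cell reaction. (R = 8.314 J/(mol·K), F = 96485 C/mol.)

E°_cell = +0.16 − (-1.18) = 1.34 V, with n = 2 electrons transferred.
At equilibrium E = 0, so the Nernst equation gives ln K = nFE°/RT = (2)(96485)(1.34)/((8.314)(350)) = 88.86.

ln K = 88.9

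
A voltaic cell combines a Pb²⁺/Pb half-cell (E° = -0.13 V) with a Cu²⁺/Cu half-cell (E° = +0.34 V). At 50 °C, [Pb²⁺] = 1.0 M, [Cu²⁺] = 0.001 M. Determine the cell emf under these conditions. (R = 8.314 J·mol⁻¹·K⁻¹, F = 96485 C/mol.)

The Cu²⁺/Cu couple has the higher reduction potential and acts as the cathode, so E°_cell = +0.34 − (-0.13) = 0.47 V.
Balancing electrons gives n = 2; the reaction quotient is Q = [Pb²⁺]/[Cu²⁺] = 1000.
E = E° − (RT/nF) ln Q = 0.47 − (8.314×323)/(2×96485) × (6.908) = 0.470 − 0.096 = 0.374 V.

0.374 V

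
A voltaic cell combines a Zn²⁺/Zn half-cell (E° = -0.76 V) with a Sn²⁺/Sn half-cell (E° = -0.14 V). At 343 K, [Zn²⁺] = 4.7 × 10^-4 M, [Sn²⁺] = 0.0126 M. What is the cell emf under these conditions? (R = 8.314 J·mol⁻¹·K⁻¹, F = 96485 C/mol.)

0.669 V

The Sn²⁺/Sn couple has the higher reduction potential and acts as the cathode, so E°_cell = -0.14 − (-0.76) = 0.62 V.
Balancing electrons gives n = 2; the reaction quotient is Q = [Zn²⁺]/[Sn²⁺] = 0.0373.
E = E° − (RT/nF) ln Q = 0.62 − (8.314×343)/(2×96485) × (-3.289) = 0.620 + 0.049 = 0.669 V.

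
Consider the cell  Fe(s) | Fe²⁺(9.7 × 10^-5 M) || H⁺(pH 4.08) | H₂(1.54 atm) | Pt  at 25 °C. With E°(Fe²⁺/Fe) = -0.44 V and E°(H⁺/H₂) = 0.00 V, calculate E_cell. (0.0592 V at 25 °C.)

0.31 V

The hydrogen couple is the cathode, so E°_cell = 0.44 V; n = 2.
[H⁺] = 10^(−4.08) = 8.3 × 10^-5 M, and Q = [Fe²⁺]·P(H₂) / [H⁺]^2 = 2.16 × 10^4.
E = E° − (0.0592/2) log Q = 0.44 − (0.0592/2)(4.334) = 0.312 V.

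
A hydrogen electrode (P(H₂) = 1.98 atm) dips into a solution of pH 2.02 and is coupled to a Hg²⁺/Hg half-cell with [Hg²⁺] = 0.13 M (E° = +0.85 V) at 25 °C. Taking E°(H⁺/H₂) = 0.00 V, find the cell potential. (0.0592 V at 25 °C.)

The Hg²⁺/Hg couple is the cathode, so E°_cell = 0.85 V; n = 2.
[H⁺] = 10^(−2.02) = 0.0095 M, and Q = [H⁺]^2 / ([Hg²⁺]·P(H₂)) = 3.54 × 10^-4.
E = E° − (0.0592/2) log Q = 0.85 − (0.0592/2)(-3.451) = 0.952 V.

0.95 V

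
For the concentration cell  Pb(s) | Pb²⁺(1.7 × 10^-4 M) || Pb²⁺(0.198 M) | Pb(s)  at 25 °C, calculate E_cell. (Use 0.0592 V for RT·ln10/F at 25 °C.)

0.091 V

Both half-cells are Pb²⁺/Pb, so E°_cell = 0. The concentrated side is the cathode; the cell reaction moves Pb²⁺ from high to low concentration with n = 2.
Q = [Pb²⁺]_dilute/[Pb²⁺]_conc = 1.7 × 10^-4/0.198 = 8.59 × 10^-4.
E = 0 − (0.0592/2) log Q = −(0.0592/2)(-3.066) = 0.0908 V.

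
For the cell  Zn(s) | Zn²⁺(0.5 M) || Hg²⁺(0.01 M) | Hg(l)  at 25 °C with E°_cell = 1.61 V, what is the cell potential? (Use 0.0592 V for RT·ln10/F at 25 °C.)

Balancing electrons gives n = 2; the reaction quotient is Q = [Zn²⁺]/[Hg²⁺] = 50.0.
At 25 °C, E = E° − (0.0592/n) log Q = 1.61 − (0.0592/2)(1.699) = 1.610 − 0.050 = 1.560 V.

1.56 V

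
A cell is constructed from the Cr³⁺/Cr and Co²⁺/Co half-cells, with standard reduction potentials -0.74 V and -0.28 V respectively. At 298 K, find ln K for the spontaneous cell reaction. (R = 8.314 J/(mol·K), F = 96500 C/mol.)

E°_cell = -0.28 − (-0.74) = 0.46 V, with n = 6 electrons transferred.
At equilibrium E = 0, so the Nernst equation gives ln K = nFE°/RT = (6)(96500)(0.46)/((8.314)(298)) = 107.50.

ln K = 107.5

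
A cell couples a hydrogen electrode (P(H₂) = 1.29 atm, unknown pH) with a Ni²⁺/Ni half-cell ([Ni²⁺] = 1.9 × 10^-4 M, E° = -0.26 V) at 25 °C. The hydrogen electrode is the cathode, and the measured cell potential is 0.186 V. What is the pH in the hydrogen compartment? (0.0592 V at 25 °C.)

E°_cell = 0.26 V and n = 2.
log Q = n(E° − E)/0.0592 = 2×(0.26 − 0.186)/0.0592 = 2.500.
With Q = [Ni²⁺]·P(H₂) / [H⁺]^2, solving for [H⁺] gives log[H⁺] = -3.055, so pH = 3.06.

pH = 3.06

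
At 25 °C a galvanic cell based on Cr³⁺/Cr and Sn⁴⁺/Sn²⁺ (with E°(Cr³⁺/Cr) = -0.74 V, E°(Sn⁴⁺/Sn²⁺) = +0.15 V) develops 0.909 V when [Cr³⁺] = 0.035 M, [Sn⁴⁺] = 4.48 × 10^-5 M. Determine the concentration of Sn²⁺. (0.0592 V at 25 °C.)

From the Nernst equation, log Q = n(E° − E)/0.0592 = 6(0.89 − 0.909)/0.0592 = -1.926, so Q = 0.0119.
With Q = [Cr³⁺]^2·[Sn²⁺]^3/[Sn⁴⁺]^3 and the known concentrations, [Sn²⁺]^3 in the numerator gives [Sn²⁺] = 9.6 × 10^-5 M.

9.6 × 10^-5 M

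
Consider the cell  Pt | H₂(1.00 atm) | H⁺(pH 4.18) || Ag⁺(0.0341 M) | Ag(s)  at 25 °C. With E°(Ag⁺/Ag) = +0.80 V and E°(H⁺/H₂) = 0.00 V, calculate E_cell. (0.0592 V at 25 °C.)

The Ag⁺/Ag couple is the cathode, so E°_cell = 0.80 V; n = 2.
[H⁺] = 10^(−4.18) = 6.6 × 10^-5 M, and Q = [H⁺]^2 / ([Ag⁺]^2·P(H₂)) = 3.75 × 10^-6.
E = E° − (0.0592/2) log Q = 0.80 − (0.0592/2)(-5.426) = 0.961 V.

0.96 V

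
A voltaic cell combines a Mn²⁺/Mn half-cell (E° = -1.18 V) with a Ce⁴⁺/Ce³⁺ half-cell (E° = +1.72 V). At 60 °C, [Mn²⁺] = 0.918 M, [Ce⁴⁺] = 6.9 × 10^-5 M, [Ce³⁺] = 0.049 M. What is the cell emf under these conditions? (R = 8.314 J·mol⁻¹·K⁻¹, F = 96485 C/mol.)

2.71 V

The Ce⁴⁺/Ce³⁺ couple has the higher reduction potential and acts as the cathode, so E°_cell = +1.72 − (-1.18) = 2.90 V.
Balancing electrons gives n = 2; the reaction quotient is Q = [Mn²⁺]·[Ce³⁺]^2/[Ce⁴⁺]^2 = 4.63 × 10^5.
E = E° − (RT/nF) ln Q = 2.90 − (8.314×333)/(2×96485) × (13.045) = 2.900 − 0.187 = 2.713 V.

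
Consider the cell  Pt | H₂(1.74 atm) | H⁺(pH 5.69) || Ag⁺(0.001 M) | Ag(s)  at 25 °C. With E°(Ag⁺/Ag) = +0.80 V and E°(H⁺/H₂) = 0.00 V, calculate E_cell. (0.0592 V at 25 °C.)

0.97 V

The Ag⁺/Ag couple is the cathode, so E°_cell = 0.80 V; n = 2.
[H⁺] = 10^(−5.69) = 2 × 10^-6 M, and Q = [H⁺]^2 / ([Ag⁺]^2·P(H₂)) = 2.4 × 10^-6.
E = E° − (0.0592/2) log Q = 0.80 − (0.0592/2)(-5.621) = 0.966 V.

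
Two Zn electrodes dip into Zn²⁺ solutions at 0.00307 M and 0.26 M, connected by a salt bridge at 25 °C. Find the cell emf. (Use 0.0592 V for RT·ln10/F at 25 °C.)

0.057 V

Both half-cells are Zn²⁺/Zn, so E°_cell = 0. The concentrated side is the cathode; the cell reaction moves Zn²⁺ from high to low concentration with n = 2.
Q = [Zn²⁺]_dilute/[Zn²⁺]_conc = 0.00307/0.26 = 0.0118.
E = 0 − (0.0592/2) log Q = −(0.0592/2)(-1.928) = 0.0571 V.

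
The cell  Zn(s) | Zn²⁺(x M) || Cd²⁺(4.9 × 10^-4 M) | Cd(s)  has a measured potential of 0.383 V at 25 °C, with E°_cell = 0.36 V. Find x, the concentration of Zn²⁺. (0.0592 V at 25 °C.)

8.2 × 10^-5 M

From the Nernst equation, log Q = n(E° − E)/0.0592 = 2(0.36 − 0.383)/0.0592 = -0.777, so Q = 0.167.
With Q = [Zn²⁺]/[Cd²⁺] and the known concentrations, [Zn²⁺] in the numerator gives [Zn²⁺] = 8.2 × 10^-5 M.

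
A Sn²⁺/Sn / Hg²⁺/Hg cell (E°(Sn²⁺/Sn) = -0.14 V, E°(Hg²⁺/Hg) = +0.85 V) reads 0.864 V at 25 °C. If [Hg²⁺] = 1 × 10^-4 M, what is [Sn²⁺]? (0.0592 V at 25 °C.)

1.8 M

From the Nernst equation, log Q = n(E° − E)/0.0592 = 2(0.99 − 0.864)/0.0592 = 4.257, so Q = 1.81 × 10^4.
With Q = [Sn²⁺]/[Hg²⁺] and the known concentrations, [Sn²⁺] in the numerator gives [Sn²⁺] = 1.8 M.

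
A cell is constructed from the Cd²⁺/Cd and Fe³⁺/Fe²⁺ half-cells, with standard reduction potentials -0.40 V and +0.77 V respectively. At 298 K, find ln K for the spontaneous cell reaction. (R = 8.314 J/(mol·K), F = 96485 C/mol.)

E°_cell = +0.77 − (-0.40) = 1.17 V, with n = 2 electrons transferred.
At equilibrium E = 0, so the Nernst equation gives ln K = nFE°/RT = (2)(96485)(1.17)/((8.314)(298)) = 91.13.

ln K = 91.1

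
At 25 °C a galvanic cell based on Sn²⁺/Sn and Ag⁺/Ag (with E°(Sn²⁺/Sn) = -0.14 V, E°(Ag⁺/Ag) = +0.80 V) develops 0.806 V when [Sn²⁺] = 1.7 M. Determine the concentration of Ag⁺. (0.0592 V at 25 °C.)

0.0071 M

From the Nernst equation, log Q = n(E° − E)/0.0592 = 2(0.94 − 0.806)/0.0592 = 4.527, so Q = 3.37 × 10^4.
With Q = [Sn²⁺]/[Ag⁺]^2 and the known concentrations, [Ag⁺]^2 in the denominator gives [Ag⁺] = 0.0071 M.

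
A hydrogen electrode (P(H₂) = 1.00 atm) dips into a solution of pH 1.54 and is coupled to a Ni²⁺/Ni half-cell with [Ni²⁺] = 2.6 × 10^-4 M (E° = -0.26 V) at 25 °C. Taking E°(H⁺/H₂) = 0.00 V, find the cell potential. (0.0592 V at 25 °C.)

The hydrogen couple is the cathode, so E°_cell = 0.26 V; n = 2.
[H⁺] = 10^(−1.54) = 0.029 M, and Q = [Ni²⁺]·P(H₂) / [H⁺]^2 = 0.313.
E = E° − (0.0592/2) log Q = 0.26 − (0.0592/2)(-0.505) = 0.275 V.

0.27 V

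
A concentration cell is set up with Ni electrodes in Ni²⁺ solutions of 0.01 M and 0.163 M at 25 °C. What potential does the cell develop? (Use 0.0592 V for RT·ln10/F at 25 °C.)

0.036 V

Both half-cells are Ni²⁺/Ni, so E°_cell = 0. The concentrated side is the cathode; the cell reaction moves Ni²⁺ from high to low concentration with n = 2.
Q = [Ni²⁺]_dilute/[Ni²⁺]_conc = 0.01/0.163 = 0.0613.
E = 0 − (0.0592/2) log Q = −(0.0592/2)(-1.212) = 0.0359 V.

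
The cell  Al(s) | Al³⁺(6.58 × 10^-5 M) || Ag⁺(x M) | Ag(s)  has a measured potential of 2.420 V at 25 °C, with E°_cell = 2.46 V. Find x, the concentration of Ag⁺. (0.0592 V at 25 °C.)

0.0085 M

From the Nernst equation, log Q = n(E° − E)/0.0592 = 3(2.46 − 2.420)/0.0592 = 2.027, so Q = 106.
With Q = [Al³⁺]/[Ag⁺]^3 and the known concentrations, [Ag⁺]^3 in the denominator gives [Ag⁺] = 0.0085 M.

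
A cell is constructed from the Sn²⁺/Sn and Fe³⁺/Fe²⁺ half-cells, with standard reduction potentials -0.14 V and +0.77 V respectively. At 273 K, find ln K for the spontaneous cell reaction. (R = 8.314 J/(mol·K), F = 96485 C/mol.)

ln K = 77.4

E°_cell = +0.77 − (-0.14) = 0.91 V, with n = 2 electrons transferred.
At equilibrium E = 0, so the Nernst equation gives ln K = nFE°/RT = (2)(96485)(0.91)/((8.314)(273)) = 77.37.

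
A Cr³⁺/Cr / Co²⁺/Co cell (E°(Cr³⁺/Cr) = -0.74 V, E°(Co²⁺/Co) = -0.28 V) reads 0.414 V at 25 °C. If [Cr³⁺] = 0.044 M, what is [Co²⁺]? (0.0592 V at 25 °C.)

From the Nernst equation, log Q = n(E° − E)/0.0592 = 6(0.46 − 0.414)/0.0592 = 4.662, so Q = 4.59 × 10^4.
With Q = [Cr³⁺]^2/[Co²⁺]^3 and the known concentrations, [Co²⁺]^3 in the denominator gives [Co²⁺] = 0.0035 M.

0.0035 M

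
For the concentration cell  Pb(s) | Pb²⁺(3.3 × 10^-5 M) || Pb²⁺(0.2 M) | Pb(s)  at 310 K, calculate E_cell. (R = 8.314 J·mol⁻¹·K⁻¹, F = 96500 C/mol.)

0.12 V

Both half-cells are Pb²⁺/Pb, so E°_cell = 0. The concentrated side is the cathode; the cell reaction moves Pb²⁺ from high to low concentration with n = 2.
Q = [Pb²⁺]_dilute/[Pb²⁺]_conc = 3.3 × 10^-5/0.2 = 1.65 × 10^-4.
E = 0 − (RT/nF) ln Q = −((8.314×310)/(2×96500))(-8.710) = 0.1163 V.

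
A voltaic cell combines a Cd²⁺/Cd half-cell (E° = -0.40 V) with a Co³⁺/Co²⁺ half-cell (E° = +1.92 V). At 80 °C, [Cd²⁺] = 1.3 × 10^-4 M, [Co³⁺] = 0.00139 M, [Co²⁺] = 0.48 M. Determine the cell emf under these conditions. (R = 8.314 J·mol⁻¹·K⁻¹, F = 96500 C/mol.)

The Co³⁺/Co²⁺ couple has the higher reduction potential and acts as the cathode, so E°_cell = +1.92 − (-0.40) = 2.32 V.
Balancing electrons gives n = 2; the reaction quotient is Q = [Cd²⁺]·[Co²⁺]^2/[Co³⁺]^2 = 15.5.
E = E° − (RT/nF) ln Q = 2.32 − (8.314×353)/(2×96500) × (2.741) = 2.320 − 0.042 = 2.278 V.

2.28 V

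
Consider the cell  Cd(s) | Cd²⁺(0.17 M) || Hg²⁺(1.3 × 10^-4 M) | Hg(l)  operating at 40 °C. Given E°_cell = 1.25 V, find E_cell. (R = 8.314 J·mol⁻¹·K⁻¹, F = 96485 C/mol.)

Balancing electrons gives n = 2; the reaction quotient is Q = [Cd²⁺]/[Hg²⁺] = 1310.
E = E° − (RT/nF) ln Q = 1.25 − (8.314×313)/(2×96485) × (7.176) = 1.250 − 0.097 = 1.153 V.

1.15 V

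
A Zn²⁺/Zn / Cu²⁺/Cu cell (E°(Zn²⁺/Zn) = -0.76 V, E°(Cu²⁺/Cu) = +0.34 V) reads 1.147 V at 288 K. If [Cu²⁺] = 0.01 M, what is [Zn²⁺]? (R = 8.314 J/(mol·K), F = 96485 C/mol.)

2.3 × 10^-4 M

From the Nernst equation, ln Q = nF(E° − E)/RT = 2×96485×(1.10 − 1.147)/(8.314×288) = -3.788, so Q = 0.0226.
With Q = [Zn²⁺]/[Cu²⁺] and the known concentrations, [Zn²⁺] in the numerator gives [Zn²⁺] = 2.3 × 10^-4 M.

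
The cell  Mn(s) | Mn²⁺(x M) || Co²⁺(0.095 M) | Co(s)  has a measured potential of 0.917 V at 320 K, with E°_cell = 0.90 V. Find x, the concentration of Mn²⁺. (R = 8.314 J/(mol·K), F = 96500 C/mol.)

0.028 M

From the Nernst equation, ln Q = nF(E° − E)/RT = 2×96500×(0.90 − 0.917)/(8.314×320) = -1.233, so Q = 0.291.
With Q = [Mn²⁺]/[Co²⁺] and the known concentrations, [Mn²⁺] in the numerator gives [Mn²⁺] = 0.028 M.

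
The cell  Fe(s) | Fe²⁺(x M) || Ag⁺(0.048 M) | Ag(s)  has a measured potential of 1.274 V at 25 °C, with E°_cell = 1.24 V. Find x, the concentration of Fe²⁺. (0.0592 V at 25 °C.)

1.6 × 10^-4 M

From the Nernst equation, log Q = n(E° − E)/0.0592 = 2(1.24 − 1.274)/0.0592 = -1.149, so Q = 0.0710.
With Q = [Fe²⁺]/[Ag⁺]^2 and the known concentrations, [Fe²⁺] in the numerator gives [Fe²⁺] = 1.6 × 10^-4 M.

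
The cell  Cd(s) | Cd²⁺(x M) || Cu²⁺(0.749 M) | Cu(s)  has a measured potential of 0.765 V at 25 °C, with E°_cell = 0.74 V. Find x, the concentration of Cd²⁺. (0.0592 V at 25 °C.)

From the Nernst equation, log Q = n(E° − E)/0.0592 = 2(0.74 − 0.765)/0.0592 = -0.845, so Q = 0.143.
With Q = [Cd²⁺]/[Cu²⁺] and the known concentrations, [Cd²⁺] in the numerator gives [Cd²⁺] = 0.11 M.

0.11 M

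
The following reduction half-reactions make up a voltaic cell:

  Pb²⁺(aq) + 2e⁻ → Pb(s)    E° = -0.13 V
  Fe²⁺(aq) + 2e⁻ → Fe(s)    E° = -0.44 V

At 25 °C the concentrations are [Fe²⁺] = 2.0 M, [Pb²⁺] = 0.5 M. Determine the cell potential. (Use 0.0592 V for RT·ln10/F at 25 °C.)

0.292 V

The Pb²⁺/Pb couple has the higher reduction potential and acts as the cathode, so E°_cell = -0.13 − (-0.44) = 0.31 V.
Balancing electrons gives n = 2; the reaction quotient is Q = [Fe²⁺]/[Pb²⁺] = 4.00.
At 25 °C, E = E° − (0.0592/n) log Q = 0.31 − (0.0592/2)(0.602) = 0.310 − 0.018 = 0.292 V.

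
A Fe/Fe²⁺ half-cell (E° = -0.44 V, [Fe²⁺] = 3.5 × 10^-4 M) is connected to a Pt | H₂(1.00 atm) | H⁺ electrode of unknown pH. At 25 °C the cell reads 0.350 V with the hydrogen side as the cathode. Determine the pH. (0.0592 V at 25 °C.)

pH = 3.25

E°_cell = 0.44 V and n = 2.
log Q = n(E° − E)/0.0592 = 2×(0.44 − 0.350)/0.0592 = 3.041.
With Q = [Fe²⁺]·P(H₂) / [H⁺]^2, solving for [H⁺] gives log[H⁺] = -3.248, so pH = 3.25.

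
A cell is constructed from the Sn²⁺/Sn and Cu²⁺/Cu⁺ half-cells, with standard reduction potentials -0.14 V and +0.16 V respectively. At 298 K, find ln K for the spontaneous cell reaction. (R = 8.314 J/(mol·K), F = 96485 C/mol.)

E°_cell = +0.16 − (-0.14) = 0.30 V, with n = 2 electrons transferred.
At equilibrium E = 0, so the Nernst equation gives ln K = nFE°/RT = (2)(96485)(0.30)/((8.314)(298)) = 23.37.

ln K = 23.4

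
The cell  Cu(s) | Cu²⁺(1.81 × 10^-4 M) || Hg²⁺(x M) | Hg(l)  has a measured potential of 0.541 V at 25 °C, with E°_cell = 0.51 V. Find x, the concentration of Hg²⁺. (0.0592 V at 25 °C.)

0.002 M

From the Nernst equation, log Q = n(E° − E)/0.0592 = 2(0.51 − 0.541)/0.0592 = -1.047, so Q = 0.0897.
With Q = [Cu²⁺]/[Hg²⁺] and the known concentrations, [Hg²⁺] in the denominator gives [Hg²⁺] = 0.002 M.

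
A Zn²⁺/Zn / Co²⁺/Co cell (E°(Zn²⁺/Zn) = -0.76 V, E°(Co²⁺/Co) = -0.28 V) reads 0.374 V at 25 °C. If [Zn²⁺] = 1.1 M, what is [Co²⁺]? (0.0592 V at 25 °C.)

2.9 × 10^-4 M

From the Nernst equation, log Q = n(E° − E)/0.0592 = 2(0.48 − 0.374)/0.0592 = 3.581, so Q = 3810.
With Q = [Zn²⁺]/[Co²⁺] and the known concentrations, [Co²⁺] in the denominator gives [Co²⁺] = 2.9 × 10^-4 M.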